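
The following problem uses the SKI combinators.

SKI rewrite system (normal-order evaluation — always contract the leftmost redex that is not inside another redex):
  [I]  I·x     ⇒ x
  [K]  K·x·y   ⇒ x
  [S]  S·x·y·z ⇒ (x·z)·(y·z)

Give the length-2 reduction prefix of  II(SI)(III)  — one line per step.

  start: II(SI)(III)
  [1] I(SI)(III)
  [2] SI(III)

Answer: after 2 steps: SI(III)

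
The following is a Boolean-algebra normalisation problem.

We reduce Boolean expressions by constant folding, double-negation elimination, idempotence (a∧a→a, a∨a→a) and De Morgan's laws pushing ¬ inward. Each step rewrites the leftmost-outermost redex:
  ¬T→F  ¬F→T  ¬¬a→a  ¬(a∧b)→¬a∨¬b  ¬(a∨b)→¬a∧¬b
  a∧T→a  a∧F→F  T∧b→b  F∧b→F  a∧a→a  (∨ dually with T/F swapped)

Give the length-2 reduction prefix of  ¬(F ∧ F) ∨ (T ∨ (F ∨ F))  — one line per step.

  start: ¬(F ∧ F) ∨ (T ∨ (F ∨ F))
  step 1: (¬F ∨ ¬F) ∨ (T ∨ (F ∨ F))
  step 2: ¬F ∨ (T ∨ (F ∨ F))

Answer: after 2 steps: ¬F ∨ (T ∨ (F ∨ F))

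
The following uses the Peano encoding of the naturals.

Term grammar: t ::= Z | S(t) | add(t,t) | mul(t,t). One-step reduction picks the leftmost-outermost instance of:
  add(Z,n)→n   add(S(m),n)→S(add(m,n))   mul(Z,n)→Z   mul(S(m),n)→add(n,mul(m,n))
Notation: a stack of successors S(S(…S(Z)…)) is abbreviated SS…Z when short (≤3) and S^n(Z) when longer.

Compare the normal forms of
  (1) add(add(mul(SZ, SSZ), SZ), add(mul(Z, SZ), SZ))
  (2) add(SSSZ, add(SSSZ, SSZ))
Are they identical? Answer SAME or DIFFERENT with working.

Answer: DIFFERENT — A ⇓ S^4(Z), B ⇓ S^8(Z)

Working:
Term A:
  start: add(add(mul(SZ, SSZ), SZ), add(mul(Z, SZ), SZ))
  step 1: add(add(add(SSZ, mul(Z, SSZ)), SZ), add(mul(Z, SZ), SZ))
  step 2: add(add(S(add(SZ, mul(Z, SSZ))), SZ), add(mul(Z, SZ), SZ))
  step 3: add(S(add(add(SZ, mul(Z, SSZ)), SZ)), add(mul(Z, SZ), SZ))
  step 4: S(add(add(add(SZ, mul(Z, SSZ)), SZ), add(mul(Z, SZ), SZ)))
  step 5: S(add(add(S(add(Z, mul(Z, SSZ))), SZ), add(mul(Z, SZ), SZ)))
  step 6: S(add(S(add(add(Z, mul(Z, SSZ)), SZ)), add(mul(Z, SZ), SZ)))
  step 7: S(S(add(add(add(Z, mul(Z, SSZ)), SZ), add(mul(Z, SZ), SZ))))
  step 8: S(S(add(add(mul(Z, SSZ), SZ), add(mul(Z, SZ), SZ))))
  step 9: S(S(add(add(Z, SZ), add(mul(Z, SZ), SZ))))
  step 10: S(S(add(SZ, add(mul(Z, SZ), SZ))))
  step 11: S(S(S(add(Z, add(mul(Z, SZ), SZ)))))
  step 12: S(S(S(add(mul(Z, SZ), SZ))))
  step 13: S(S(S(add(Z, SZ))))
  step 14: S^4(Z)

Term B:
  start: add(SSSZ, add(SSSZ, SSZ))
  step 1: S(add(SSZ, add(SSSZ, SSZ)))
  step 2: S(S(add(SZ, add(SSSZ, SSZ))))
  step 3: S(S(S(add(Z, add(SSSZ, SSZ)))))
  step 4: S(S(S(add(SSSZ, SSZ))))
  step 5: S(S(S(S(add(SSZ, SSZ)))))
  step 6: S(S(S(S(S(add(SZ, SSZ))))))
  step 7: S(S(S(S(S(S(add(Z, SSZ)))))))
  step 8: S^8(Z)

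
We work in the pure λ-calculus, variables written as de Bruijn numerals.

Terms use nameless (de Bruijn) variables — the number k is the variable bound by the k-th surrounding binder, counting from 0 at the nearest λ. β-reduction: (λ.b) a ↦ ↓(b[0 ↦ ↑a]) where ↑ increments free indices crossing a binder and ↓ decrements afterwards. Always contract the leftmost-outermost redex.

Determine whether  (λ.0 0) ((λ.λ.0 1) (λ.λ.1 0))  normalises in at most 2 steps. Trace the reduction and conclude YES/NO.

  start: (λ.0 0) ((λ.λ.0 1) (λ.λ.1 0))
  [1] (λ.λ.0 1) (λ.λ.1 0) ((λ.λ.0 1) (λ.λ.1 0))
  [2] (λ.0 (λ.λ.1 0)) ((λ.λ.0 1) (λ.λ.1 0))

Answer: NO — after 2 steps the term is (λ.0 (λ.λ.1 0)) ((λ.λ.0 1) (λ.λ.1 0)), not yet normal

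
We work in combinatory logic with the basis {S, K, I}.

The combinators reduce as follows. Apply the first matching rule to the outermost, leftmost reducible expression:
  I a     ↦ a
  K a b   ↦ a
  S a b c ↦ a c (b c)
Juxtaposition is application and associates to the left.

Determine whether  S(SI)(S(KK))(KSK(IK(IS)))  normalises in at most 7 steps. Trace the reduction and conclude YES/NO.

Answer: NO — after 7 steps the term is K(S(K(IS))(KSK(IK(IS))(S(KK)(KSK(IK(IS)))))), not yet normal

Derivation:
  start: S(SI)(S(KK))(KSK(IK(IS)))
  →1  SI(KSK(IK(IS)))(S(KK)(KSK(IK(IS))))
  →2  I(S(KK)(KSK(IK(IS))))(KSK(IK(IS))(S(KK)(KSK(IK(IS)))))
  →3  S(KK)(KSK(IK(IS)))(KSK(IK(IS))(S(KK)(KSK(IK(IS)))))
  →4  KK(KSK(IK(IS))(S(KK)(KSK(IK(IS)))))(KSK(IK(IS))(KSK(IK(IS))(S(KK)(KSK(IK(IS))))))
  →5  K(KSK(IK(IS))(KSK(IK(IS))(S(KK)(KSK(IK(IS))))))
  →6  K(S(IK(IS))(KSK(IK(IS))(S(KK)(KSK(IK(IS))))))
  →7  K(S(K(IS))(KSK(IK(IS))(S(KK)(KSK(IK(IS))))))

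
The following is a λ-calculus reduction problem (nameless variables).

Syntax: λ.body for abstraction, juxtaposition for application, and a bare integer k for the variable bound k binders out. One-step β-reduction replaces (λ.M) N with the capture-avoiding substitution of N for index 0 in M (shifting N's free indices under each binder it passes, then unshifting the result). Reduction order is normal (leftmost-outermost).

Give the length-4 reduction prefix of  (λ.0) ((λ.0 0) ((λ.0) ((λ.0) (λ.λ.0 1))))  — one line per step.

Answer: after 4 steps: (λ.λ.0 1) ((λ.0) ((λ.0) (λ.λ.0 1)))

Working:
  start: (λ.0) ((λ.0 0) ((λ.0) ((λ.0) (λ.λ.0 1))))
  [1] (λ.0 0) ((λ.0) ((λ.0) (λ.λ.0 1)))
  [2] (λ.0) ((λ.0) (λ.λ.0 1)) ((λ.0) ((λ.0) (λ.λ.0 1)))
  [3] (λ.0) (λ.λ.0 1) ((λ.0) ((λ.0) (λ.λ.0 1)))
  [4] (λ.λ.0 1) ((λ.0) ((λ.0) (λ.λ.0 1)))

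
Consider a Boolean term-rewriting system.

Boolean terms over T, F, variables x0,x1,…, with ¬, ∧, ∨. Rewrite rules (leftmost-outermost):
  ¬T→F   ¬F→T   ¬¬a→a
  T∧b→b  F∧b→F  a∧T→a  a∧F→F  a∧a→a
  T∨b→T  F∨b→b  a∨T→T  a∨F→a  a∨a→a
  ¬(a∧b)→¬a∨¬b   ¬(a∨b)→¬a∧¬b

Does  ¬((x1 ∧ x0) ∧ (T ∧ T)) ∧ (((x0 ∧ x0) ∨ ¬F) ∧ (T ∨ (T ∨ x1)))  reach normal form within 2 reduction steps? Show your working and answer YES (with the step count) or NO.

  start: ¬((x1 ∧ x0) ∧ (T ∧ T)) ∧ (((x0 ∧ x0) ∨ ¬F) ∧ (T ∨ (T ∨ x1)))
  →1  (¬(x1 ∧ x0) ∨ ¬(T ∧ T)) ∧ (((x0 ∧ x0) ∨ ¬F) ∧ (T ∨ (T ∨ x1)))
  →2  ((¬x1 ∨ ¬x0) ∨ ¬(T ∧ T)) ∧ (((x0 ∧ x0) ∨ ¬F) ∧ (T ∨ (T ∨ x1)))

Answer: NO — after 2 steps the term is ((¬x1 ∨ ¬x0) ∨ ¬(T ∧ T)) ∧ (((x0 ∧ x0) ∨ ¬F) ∧ (T ∨ (T ∨ x1))), not yet normal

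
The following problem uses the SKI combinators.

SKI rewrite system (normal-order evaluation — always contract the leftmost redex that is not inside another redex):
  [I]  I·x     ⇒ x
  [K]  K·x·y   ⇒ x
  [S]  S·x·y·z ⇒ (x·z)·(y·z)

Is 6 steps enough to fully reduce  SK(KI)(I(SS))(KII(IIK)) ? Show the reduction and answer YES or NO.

  start: SK(KI)(I(SS))(KII(IIK))
  [1] K(I(SS))(KI(I(SS)))(KII(IIK))
  [2] I(SS)(KII(IIK))
  [3] SS(KII(IIK))
  [4] SS(I(IIK))
  [5] SS(IIK)
  [6] SS(IK)

Answer: NO — after 6 steps the term is SS(IK), not yet normal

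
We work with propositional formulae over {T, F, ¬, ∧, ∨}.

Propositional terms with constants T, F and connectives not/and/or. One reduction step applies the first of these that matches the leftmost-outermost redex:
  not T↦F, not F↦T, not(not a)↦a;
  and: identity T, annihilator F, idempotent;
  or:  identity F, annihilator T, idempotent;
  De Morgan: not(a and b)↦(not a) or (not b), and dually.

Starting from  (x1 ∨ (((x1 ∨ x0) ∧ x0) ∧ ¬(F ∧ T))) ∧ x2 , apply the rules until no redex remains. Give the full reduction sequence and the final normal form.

Answer: normal form = (x1 ∨ ((x1 ∨ x0) ∧ x0)) ∧ x2  (in 4 steps)

Working:
  start: (x1 ∨ (((x1 ∨ x0) ∧ x0) ∧ ¬(F ∧ T))) ∧ x2
  [1] (x1 ∨ (((x1 ∨ x0) ∧ x0) ∧ (¬F ∨ ¬T))) ∧ x2
  [2] (x1 ∨ (((x1 ∨ x0) ∧ x0) ∧ (T ∨ ¬T))) ∧ x2
  [3] (x1 ∨ (((x1 ∨ x0) ∧ x0) ∧ T)) ∧ x2
  [4] (x1 ∨ ((x1 ∨ x0) ∧ x0)) ∧ x2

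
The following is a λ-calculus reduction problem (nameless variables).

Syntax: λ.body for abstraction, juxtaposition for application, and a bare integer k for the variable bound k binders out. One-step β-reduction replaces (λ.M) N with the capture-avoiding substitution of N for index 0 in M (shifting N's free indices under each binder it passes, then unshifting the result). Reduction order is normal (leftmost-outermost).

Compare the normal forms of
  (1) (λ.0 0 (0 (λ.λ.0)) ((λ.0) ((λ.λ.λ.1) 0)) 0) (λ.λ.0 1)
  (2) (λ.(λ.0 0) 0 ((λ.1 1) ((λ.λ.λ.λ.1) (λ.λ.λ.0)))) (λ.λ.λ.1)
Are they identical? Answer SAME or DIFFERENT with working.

Answer: DIFFERENT — A ⇓ λ.λ.0, B ⇓ λ.λ.λ.1

Derivation:
Term A:
  start: (λ.0 0 (0 (λ.λ.0)) ((λ.0) ((λ.λ.λ.1) 0)) 0) (λ.λ.0 1)
  step 1: (λ.λ.0 1) (λ.λ.0 1) ((λ.λ.0 1) (λ.λ.0)) ((λ.0) ((λ.λ.λ.1) (λ.λ.0 1))) (λ.λ.0 1)
  step 2: (λ.0 (λ.λ.0 1)) ((λ.λ.0 1) (λ.λ.0)) ((λ.0) ((λ.λ.λ.1) (λ.λ.0 1))) (λ.λ.0 1)
  step 3: (λ.λ.0 1) (λ.λ.0) (λ.λ.0 1) ((λ.0) ((λ.λ.λ.1) (λ.λ.0 1))) (λ.λ.0 1)
  step 4: (λ.0 (λ.λ.0)) (λ.λ.0 1) ((λ.0) ((λ.λ.λ.1) (λ.λ.0 1))) (λ.λ.0 1)
  step 5: (λ.λ.0 1) (λ.λ.0) ((λ.0) ((λ.λ.λ.1) (λ.λ.0 1))) (λ.λ.0 1)
  step 6: (λ.0 (λ.λ.0)) ((λ.0) ((λ.λ.λ.1) (λ.λ.0 1))) (λ.λ.0 1)
  step 7: (λ.0) ((λ.λ.λ.1) (λ.λ.0 1)) (λ.λ.0) (λ.λ.0 1)
  step 8: (λ.λ.λ.1) (λ.λ.0 1) (λ.λ.0) (λ.λ.0 1)
  step 9: (λ.λ.1) (λ.λ.0) (λ.λ.0 1)
  step 10: (λ.λ.λ.0) (λ.λ.0 1)
  step 11: λ.λ.0

Term B:
  start: (λ.(λ.0 0) 0 ((λ.1 1) ((λ.λ.λ.λ.1) (λ.λ.λ.0)))) (λ.λ.λ.1)
  step 1: (λ.0 0) (λ.λ.λ.1) ((λ.(λ.λ.λ.1) (λ.λ.λ.1)) ((λ.λ.λ.λ.1) (λ.λ.λ.0)))
  step 2: (λ.λ.λ.1) (λ.λ.λ.1) ((λ.(λ.λ.λ.1) (λ.λ.λ.1)) ((λ.λ.λ.λ.1) (λ.λ.λ.0)))
  step 3: (λ.λ.1) ((λ.(λ.λ.λ.1) (λ.λ.λ.1)) ((λ.λ.λ.λ.1) (λ.λ.λ.0)))
  step 4: λ.(λ.(λ.λ.λ.1) (λ.λ.λ.1)) ((λ.λ.λ.λ.1) (λ.λ.λ.0))
  step 5: λ.(λ.λ.λ.1) (λ.λ.λ.1)
  step 6: λ.λ.λ.1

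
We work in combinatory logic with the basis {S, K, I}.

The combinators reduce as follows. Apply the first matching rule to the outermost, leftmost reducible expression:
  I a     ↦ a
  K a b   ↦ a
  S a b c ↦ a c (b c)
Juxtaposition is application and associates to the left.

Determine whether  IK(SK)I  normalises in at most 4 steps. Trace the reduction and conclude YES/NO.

  start: IK(SK)I
  →1  K(SK)I
  →2  SK

Answer: YES — reaches normal form SK in 2 ≤ 4 steps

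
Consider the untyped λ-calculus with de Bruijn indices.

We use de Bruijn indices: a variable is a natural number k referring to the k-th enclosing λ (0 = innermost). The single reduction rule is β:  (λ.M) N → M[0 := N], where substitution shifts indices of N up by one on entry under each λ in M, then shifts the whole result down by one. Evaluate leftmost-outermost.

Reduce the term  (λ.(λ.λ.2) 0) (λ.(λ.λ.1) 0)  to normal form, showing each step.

  start: (λ.(λ.λ.2) 0) (λ.(λ.λ.1) 0)
  [1] (λ.λ.λ.(λ.λ.1) 0) (λ.(λ.λ.1) 0)
  [2] λ.λ.(λ.λ.1) 0
  [3] λ.λ.λ.1

Answer: normal form = λ.λ.λ.1  (in 3 steps)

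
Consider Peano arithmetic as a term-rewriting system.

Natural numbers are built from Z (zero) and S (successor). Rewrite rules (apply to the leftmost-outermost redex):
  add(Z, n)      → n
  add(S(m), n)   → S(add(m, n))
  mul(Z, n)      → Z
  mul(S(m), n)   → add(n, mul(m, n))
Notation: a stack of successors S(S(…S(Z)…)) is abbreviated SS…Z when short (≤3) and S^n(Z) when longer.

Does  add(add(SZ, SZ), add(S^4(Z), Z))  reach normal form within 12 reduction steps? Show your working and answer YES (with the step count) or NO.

Answer: YES — reaches normal form S^6(Z) in 10 ≤ 12 steps

Reduction:
  start: add(add(SZ, SZ), add(S^4(Z), Z))
  [1] add(S(add(Z, SZ)), add(S^4(Z), Z))
  [2] S(add(add(Z, SZ), add(S^4(Z), Z)))
  [3] S(add(SZ, add(S^4(Z), Z)))
  [4] S(S(add(Z, add(S^4(Z), Z))))
  [5] S(S(add(S^4(Z), Z)))
  [6] S(S(S(add(SSSZ, Z))))
  [7] S(S(S(S(add(SSZ, Z)))))
  [8] S(S(S(S(S(add(SZ, Z))))))
  [9] S(S(S(S(S(S(add(Z, Z)))))))
  [10] S^6(Z)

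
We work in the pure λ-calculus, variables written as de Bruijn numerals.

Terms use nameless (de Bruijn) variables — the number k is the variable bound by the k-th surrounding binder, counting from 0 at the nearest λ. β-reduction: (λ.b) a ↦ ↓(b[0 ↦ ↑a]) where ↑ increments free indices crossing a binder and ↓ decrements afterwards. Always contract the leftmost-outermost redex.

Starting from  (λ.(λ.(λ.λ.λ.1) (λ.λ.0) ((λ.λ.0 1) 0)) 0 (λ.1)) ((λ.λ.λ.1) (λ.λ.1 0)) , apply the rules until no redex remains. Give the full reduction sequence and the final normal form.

Answer: normal form = λ.0 (λ.λ.1)  (in 7 steps)

Derivation:
  start: (λ.(λ.(λ.λ.λ.1) (λ.λ.0) ((λ.λ.0 1) 0)) 0 (λ.1)) ((λ.λ.λ.1) (λ.λ.1 0))
  [1] (λ.(λ.λ.λ.1) (λ.λ.0) ((λ.λ.0 1) 0)) ((λ.λ.λ.1) (λ.λ.1 0)) (λ.(λ.λ.λ.1) (λ.λ.1 0))
  [2] (λ.λ.λ.1) (λ.λ.0) ((λ.λ.0 1) ((λ.λ.λ.1) (λ.λ.1 0))) (λ.(λ.λ.λ.1) (λ.λ.1 0))
  [3] (λ.λ.1) ((λ.λ.0 1) ((λ.λ.λ.1) (λ.λ.1 0))) (λ.(λ.λ.λ.1) (λ.λ.1 0))
  [4] (λ.(λ.λ.0 1) ((λ.λ.λ.1) (λ.λ.1 0))) (λ.(λ.λ.λ.1) (λ.λ.1 0))
  [5] (λ.λ.0 1) ((λ.λ.λ.1) (λ.λ.1 0))
  [6] λ.0 ((λ.λ.λ.1) (λ.λ.1 0))
  [7] λ.0 (λ.λ.1)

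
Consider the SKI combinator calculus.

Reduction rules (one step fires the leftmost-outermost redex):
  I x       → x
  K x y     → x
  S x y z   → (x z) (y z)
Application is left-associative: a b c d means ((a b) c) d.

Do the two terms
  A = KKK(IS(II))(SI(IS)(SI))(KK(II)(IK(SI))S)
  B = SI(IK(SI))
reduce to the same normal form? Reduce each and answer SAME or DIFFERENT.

Term A:
  start: KKK(IS(II))(SI(IS)(SI))(KK(II)(IK(SI))S)
  step 1: K(IS(II))(SI(IS)(SI))(KK(II)(IK(SI))S)
  step 2: IS(II)(KK(II)(IK(SI))S)
  step 3: S(II)(KK(II)(IK(SI))S)
  step 4: SI(KK(II)(IK(SI))S)
  step 5: SI(K(IK(SI))S)
  step 6: SI(IK(SI))
  step 7: SI(K(SI))

Term B:
  start: SI(IK(SI))
  step 1: SI(K(SI))

Answer: SAME — A ⇓ SI(K(SI)), B ⇓ SI(K(SI))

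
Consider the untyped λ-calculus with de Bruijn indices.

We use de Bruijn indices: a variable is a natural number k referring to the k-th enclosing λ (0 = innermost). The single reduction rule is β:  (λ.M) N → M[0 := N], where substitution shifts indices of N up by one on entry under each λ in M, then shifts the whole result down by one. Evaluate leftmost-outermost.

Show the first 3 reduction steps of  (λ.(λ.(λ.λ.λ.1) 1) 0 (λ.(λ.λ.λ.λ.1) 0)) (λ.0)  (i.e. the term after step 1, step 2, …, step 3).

Answer: after 3 steps: (λ.λ.1) (λ.(λ.λ.λ.λ.1) 0)

Reduction:
  start: (λ.(λ.(λ.λ.λ.1) 1) 0 (λ.(λ.λ.λ.λ.1) 0)) (λ.0)
  →1  (λ.(λ.λ.λ.1) (λ.0)) (λ.0) (λ.(λ.λ.λ.λ.1) 0)
  →2  (λ.λ.λ.1) (λ.0) (λ.(λ.λ.λ.λ.1) 0)
  →3  (λ.λ.1) (λ.(λ.λ.λ.λ.1) 0)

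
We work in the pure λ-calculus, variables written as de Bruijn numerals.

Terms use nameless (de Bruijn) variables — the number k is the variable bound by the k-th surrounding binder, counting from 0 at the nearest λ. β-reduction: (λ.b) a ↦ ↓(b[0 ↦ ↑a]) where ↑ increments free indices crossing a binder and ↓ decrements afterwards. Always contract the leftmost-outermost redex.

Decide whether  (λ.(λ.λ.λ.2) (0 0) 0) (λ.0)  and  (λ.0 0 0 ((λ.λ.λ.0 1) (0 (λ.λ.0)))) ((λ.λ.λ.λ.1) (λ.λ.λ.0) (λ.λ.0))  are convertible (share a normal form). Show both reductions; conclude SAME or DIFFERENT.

Answer: DIFFERENT — A ⇓ λ.λ.0, B ⇓ λ.λ.λ.0 1

Reduction:
Term A:
  start: (λ.(λ.λ.λ.2) (0 0) 0) (λ.0)
  [1] (λ.λ.λ.2) ((λ.0) (λ.0)) (λ.0)
  [2] (λ.λ.(λ.0) (λ.0)) (λ.0)
  [3] λ.(λ.0) (λ.0)
  [4] λ.λ.0

Term B:
  start: (λ.0 0 0 ((λ.λ.λ.0 1) (0 (λ.λ.0)))) ((λ.λ.λ.λ.1) (λ.λ.λ.0) (λ.λ.0))
  [1] (λ.λ.λ.λ.1) (λ.λ.λ.0) (λ.λ.0) ((λ.λ.λ.λ.1) (λ.λ.λ.0) (λ.λ.0)) ((λ.λ.λ.λ.1) (λ.λ.λ.0) (λ.λ.0)) ((λ.λ.λ.0 1) ((λ.λ.λ.λ.1) (λ.λ.λ.0) (λ.λ.0) (λ.λ.0)))
  [2] (λ.λ.λ.1) (λ.λ.0) ((λ.λ.λ.λ.1) (λ.λ.λ.0) (λ.λ.0)) ((λ.λ.λ.λ.1) (λ.λ.λ.0) (λ.λ.0)) ((λ.λ.λ.0 1) ((λ.λ.λ.λ.1) (λ.λ.λ.0) (λ.λ.0) (λ.λ.0)))
  [3] (λ.λ.1) ((λ.λ.λ.λ.1) (λ.λ.λ.0) (λ.λ.0)) ((λ.λ.λ.λ.1) (λ.λ.λ.0) (λ.λ.0)) ((λ.λ.λ.0 1) ((λ.λ.λ.λ.1) (λ.λ.λ.0) (λ.λ.0) (λ.λ.0)))
  [4] (λ.(λ.λ.λ.λ.1) (λ.λ.λ.0) (λ.λ.0)) ((λ.λ.λ.λ.1) (λ.λ.λ.0) (λ.λ.0)) ((λ.λ.λ.0 1) ((λ.λ.λ.λ.1) (λ.λ.λ.0) (λ.λ.0) (λ.λ.0)))
  [5] (λ.λ.λ.λ.1) (λ.λ.λ.0) (λ.λ.0) ((λ.λ.λ.0 1) ((λ.λ.λ.λ.1) (λ.λ.λ.0) (λ.λ.0) (λ.λ.0)))
  [6] (λ.λ.λ.1) (λ.λ.0) ((λ.λ.λ.0 1) ((λ.λ.λ.λ.1) (λ.λ.λ.0) (λ.λ.0) (λ.λ.0)))
  [7] (λ.λ.1) ((λ.λ.λ.0 1) ((λ.λ.λ.λ.1) (λ.λ.λ.0) (λ.λ.0) (λ.λ.0)))
  [8] λ.(λ.λ.λ.0 1) ((λ.λ.λ.λ.1) (λ.λ.λ.0) (λ.λ.0) (λ.λ.0))
  [9] λ.λ.λ.0 1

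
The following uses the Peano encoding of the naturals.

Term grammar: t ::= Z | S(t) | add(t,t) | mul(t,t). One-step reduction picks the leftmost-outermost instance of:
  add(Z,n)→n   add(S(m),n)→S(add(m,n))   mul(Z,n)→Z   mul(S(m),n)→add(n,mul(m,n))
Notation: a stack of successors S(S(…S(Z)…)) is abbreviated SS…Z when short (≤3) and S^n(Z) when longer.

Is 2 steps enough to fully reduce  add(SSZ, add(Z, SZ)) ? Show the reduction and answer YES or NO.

  start: add(SSZ, add(Z, SZ))
  →1  S(add(SZ, add(Z, SZ)))
  →2  S(S(add(Z, add(Z, SZ))))

Answer: NO — after 2 steps the term is S(S(add(Z, add(Z, SZ)))), not yet normal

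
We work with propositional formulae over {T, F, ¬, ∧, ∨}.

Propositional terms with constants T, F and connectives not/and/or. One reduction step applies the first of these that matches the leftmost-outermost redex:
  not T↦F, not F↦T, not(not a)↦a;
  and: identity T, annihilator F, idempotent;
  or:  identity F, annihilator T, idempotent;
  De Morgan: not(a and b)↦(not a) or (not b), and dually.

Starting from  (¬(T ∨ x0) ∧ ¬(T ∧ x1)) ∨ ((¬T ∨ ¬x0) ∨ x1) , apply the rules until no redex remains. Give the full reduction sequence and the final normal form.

  start: (¬(T ∨ x0) ∧ ¬(T ∧ x1)) ∨ ((¬T ∨ ¬x0) ∨ x1)
  [1] ((¬T ∧ ¬x0) ∧ ¬(T ∧ x1)) ∨ ((¬T ∨ ¬x0) ∨ x1)
  [2] ((F ∧ ¬x0) ∧ ¬(T ∧ x1)) ∨ ((¬T ∨ ¬x0) ∨ x1)
  [3] (F ∧ ¬(T ∧ x1)) ∨ ((¬T ∨ ¬x0) ∨ x1)
  [4] F ∨ ((¬T ∨ ¬x0) ∨ x1)
  [5] (¬T ∨ ¬x0) ∨ x1
  [6] (F ∨ ¬x0) ∨ x1
  [7] ¬x0 ∨ x1

Answer: normal form = ¬x0 ∨ x1  (in 7 steps)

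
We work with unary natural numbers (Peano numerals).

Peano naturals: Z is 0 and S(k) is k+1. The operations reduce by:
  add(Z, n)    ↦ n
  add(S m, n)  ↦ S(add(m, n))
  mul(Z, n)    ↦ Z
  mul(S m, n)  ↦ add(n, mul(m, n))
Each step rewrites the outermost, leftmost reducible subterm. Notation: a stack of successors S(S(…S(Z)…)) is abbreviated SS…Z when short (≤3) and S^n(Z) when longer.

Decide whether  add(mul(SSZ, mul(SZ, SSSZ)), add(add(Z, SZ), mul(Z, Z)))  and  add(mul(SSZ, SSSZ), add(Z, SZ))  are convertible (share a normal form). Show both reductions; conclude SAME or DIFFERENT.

Term A:
  start: add(mul(SSZ, mul(SZ, SSSZ)), add(add(Z, SZ), mul(Z, Z)))
  [1] add(add(mul(SZ, SSSZ), mul(SZ, mul(SZ, SSSZ))), add(add(Z, SZ), mul(Z, Z)))
  [2] add(add(add(SSSZ, mul(Z, SSSZ)), mul(SZ, mul(SZ, SSSZ))), add(add(Z, SZ), mul(Z, Z)))
  [3] add(add(S(add(SSZ, mul(Z, SSSZ))), mul(SZ, mul(SZ, SSSZ))), add(add(Z, SZ), mul(Z, Z)))
  [4] add(S(add(add(SSZ, mul(Z, SSSZ)), mul(SZ, mul(SZ, SSSZ)))), add(add(Z, SZ), mul(Z, Z)))
  [5] S(add(add(add(SSZ, mul(Z, SSSZ)), mul(SZ, mul(SZ, SSSZ))), add(add(Z, SZ), mul(Z, Z))))
  [6] S(add(add(S(add(SZ, mul(Z, SSSZ))), mul(SZ, mul(SZ, SSSZ))), add(add(Z, SZ), mul(Z, Z))))
  [7] S(add(S(add(add(SZ, mul(Z, SSSZ)), mul(SZ, mul(SZ, SSSZ)))), add(add(Z, SZ), mul(Z, Z))))
  [8] S(S(add(add(add(SZ, mul(Z, SSSZ)), mul(SZ, mul(SZ, SSSZ))), add(add(Z, SZ), mul(Z, Z)))))
  [9] S(S(add(add(S(add(Z, mul(Z, SSSZ))), mul(SZ, mul(SZ, SSSZ))), add(add(Z, SZ), mul(Z, Z)))))
  [10] S(S(add(S(add(add(Z, mul(Z, SSSZ)), mul(SZ, mul(SZ, SSSZ)))), add(add(Z, SZ), mul(Z, Z)))))
  [11] S(S(S(add(add(add(Z, mul(Z, SSSZ)), mul(SZ, mul(SZ, SSSZ))), add(add(Z, SZ), mul(Z, Z))))))
  [12] S(S(S(add(add(mul(Z, SSSZ), mul(SZ, mul(SZ, SSSZ))), add(add(Z, SZ), mul(Z, Z))))))
  [13] S(S(S(add(add(Z, mul(SZ, mul(SZ, SSSZ))), add(add(Z, SZ), mul(Z, Z))))))
  [14] S(S(S(add(mul(SZ, mul(SZ, SSSZ)), add(add(Z, SZ), mul(Z, Z))))))
  [15] S(S(S(add(add(mul(SZ, SSSZ), mul(Z, mul(SZ, SSSZ))), add(add(Z, SZ), mul(Z, Z))))))
  [16] S(S(S(add(add(add(SSSZ, mul(Z, SSSZ)), mul(Z, mul(SZ, SSSZ))), add(add(Z, SZ), mul(Z, Z))))))
  [17] S(S(S(add(add(S(add(SSZ, mul(Z, SSSZ))), mul(Z, mul(SZ, SSSZ))), add(add(Z, SZ), mul(Z, Z))))))
  [18] S(S(S(add(S(add(add(SSZ, mul(Z, SSSZ)), mul(Z, mul(SZ, SSSZ)))), add(add(Z, SZ), mul(Z, Z))))))
  [19] S(S(S(S(add(add(add(SSZ, mul(Z, SSSZ)), mul(Z, mul(SZ, SSSZ))), add(add(Z, SZ), mul(Z, Z)))))))
  [20] S(S(S(S(add(add(S(add(SZ, mul(Z, SSSZ))), mul(Z, mul(SZ, SSSZ))), add(add(Z, SZ), mul(Z, Z)))))))
  [21] S(S(S(S(add(S(add(add(SZ, mul(Z, SSSZ)), mul(Z, mul(SZ, SSSZ)))), add(add(Z, SZ), mul(Z, Z)))))))
  [22] S(S(S(S(S(add(add(add(SZ, mul(Z, SSSZ)), mul(Z, mul(SZ, SSSZ))), add(add(Z, SZ), mul(Z, Z))))))))
  [23] S(S(S(S(S(add(add(S(add(Z, mul(Z, SSSZ))), mul(Z, mul(SZ, SSSZ))), add(add(Z, SZ), mul(Z, Z))))))))
  [24] S(S(S(S(S(add(S(add(add(Z, mul(Z, SSSZ)), mul(Z, mul(SZ, SSSZ)))), add(add(Z, SZ), mul(Z, Z))))))))
  [25] S(S(S(S(S(S(add(add(add(Z, mul(Z, SSSZ)), mul(Z, mul(SZ, SSSZ))), add(add(Z, SZ), mul(Z, Z)))))))))
  [26] S(S(S(S(S(S(add(add(mul(Z, SSSZ), mul(Z, mul(SZ, SSSZ))), add(add(Z, SZ), mul(Z, Z)))))))))
  [27] S(S(S(S(S(S(add(add(Z, mul(Z, mul(SZ, SSSZ))), add(add(Z, SZ), mul(Z, Z)))))))))
  [28] S(S(S(S(S(S(add(mul(Z, mul(SZ, SSSZ)), add(add(Z, SZ), mul(Z, Z)))))))))
  [29] S(S(S(S(S(S(add(Z, add(add(Z, SZ), mul(Z, Z)))))))))
  [30] S(S(S(S(S(S(add(add(Z, SZ), mul(Z, Z))))))))
  [31] S(S(S(S(S(S(add(SZ, mul(Z, Z))))))))
  [32] S(S(S(S(S(S(S(add(Z, mul(Z, Z)))))))))
  [33] S(S(S(S(S(S(S(mul(Z, Z))))))))
  [34] S^7(Z)

Term B:
  start: add(mul(SSZ, SSSZ), add(Z, SZ))
  [1] add(add(SSSZ, mul(SZ, SSSZ)), add(Z, SZ))
  [2] add(S(add(SSZ, mul(SZ, SSSZ))), add(Z, SZ))
  [3] S(add(add(SSZ, mul(SZ, SSSZ)), add(Z, SZ)))
  [4] S(add(S(add(SZ, mul(SZ, SSSZ))), add(Z, SZ)))
  [5] S(S(add(add(SZ, mul(SZ, SSSZ)), add(Z, SZ))))
  [6] S(S(add(S(add(Z, mul(SZ, SSSZ))), add(Z, SZ))))
  [7] S(S(S(add(add(Z, mul(SZ, SSSZ)), add(Z, SZ)))))
  [8] S(S(S(add(mul(SZ, SSSZ), add(Z, SZ)))))
  [9] S(S(S(add(add(SSSZ, mul(Z, SSSZ)), add(Z, SZ)))))
  [10] S(S(S(add(S(add(SSZ, mul(Z, SSSZ))), add(Z, SZ)))))
  [11] S(S(S(S(add(add(SSZ, mul(Z, SSSZ)), add(Z, SZ))))))
  [12] S(S(S(S(add(S(add(SZ, mul(Z, SSSZ))), add(Z, SZ))))))
  [13] S(S(S(S(S(add(add(SZ, mul(Z, SSSZ)), add(Z, SZ)))))))
  [14] S(S(S(S(S(add(S(add(Z, mul(Z, SSSZ))), add(Z, SZ)))))))
  [15] S(S(S(S(S(S(add(add(Z, mul(Z, SSSZ)), add(Z, SZ))))))))
  [16] S(S(S(S(S(S(add(mul(Z, SSSZ), add(Z, SZ))))))))
  [17] S(S(S(S(S(S(add(Z, add(Z, SZ))))))))
  [18] S(S(S(S(S(S(add(Z, SZ)))))))
  [19] S^7(Z)

Answer: SAME — A ⇓ S^7(Z), B ⇓ S^7(Z)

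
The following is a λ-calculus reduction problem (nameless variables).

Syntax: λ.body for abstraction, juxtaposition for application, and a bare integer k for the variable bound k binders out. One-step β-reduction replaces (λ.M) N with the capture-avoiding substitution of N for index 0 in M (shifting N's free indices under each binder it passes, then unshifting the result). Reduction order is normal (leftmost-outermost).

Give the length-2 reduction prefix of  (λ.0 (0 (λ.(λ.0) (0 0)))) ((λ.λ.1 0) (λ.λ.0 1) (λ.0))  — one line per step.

Answer: after 2 steps: (λ.(λ.λ.0 1) 0) (λ.0) ((λ.λ.1 0) (λ.λ.0 1) (λ.0) (λ.(λ.0) (0 0)))

Derivation:
  start: (λ.0 (0 (λ.(λ.0) (0 0)))) ((λ.λ.1 0) (λ.λ.0 1) (λ.0))
  [1] (λ.λ.1 0) (λ.λ.0 1) (λ.0) ((λ.λ.1 0) (λ.λ.0 1) (λ.0) (λ.(λ.0) (0 0)))
  [2] (λ.(λ.λ.0 1) 0) (λ.0) ((λ.λ.1 0) (λ.λ.0 1) (λ.0) (λ.(λ.0) (0 0)))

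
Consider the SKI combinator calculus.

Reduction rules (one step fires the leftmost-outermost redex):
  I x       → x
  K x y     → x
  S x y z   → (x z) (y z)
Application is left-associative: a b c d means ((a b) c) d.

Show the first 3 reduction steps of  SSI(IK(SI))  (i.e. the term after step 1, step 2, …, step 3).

Answer: after 3 steps: S(K(SI))(IK(SI))

Reduction:
  start: SSI(IK(SI))
  [1] S(IK(SI))(I(IK(SI)))
  [2] S(K(SI))(I(IK(SI)))
  [3] S(K(SI))(IK(SI))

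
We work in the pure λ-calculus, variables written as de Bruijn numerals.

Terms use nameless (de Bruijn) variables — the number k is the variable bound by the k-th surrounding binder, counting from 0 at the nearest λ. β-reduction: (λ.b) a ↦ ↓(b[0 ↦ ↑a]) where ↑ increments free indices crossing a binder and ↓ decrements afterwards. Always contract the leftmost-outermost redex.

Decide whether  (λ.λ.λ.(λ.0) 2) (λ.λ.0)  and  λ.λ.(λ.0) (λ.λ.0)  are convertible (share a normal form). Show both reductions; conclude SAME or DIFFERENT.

Term A:
  start: (λ.λ.λ.(λ.0) 2) (λ.λ.0)
  →1  λ.λ.(λ.0) (λ.λ.0)
  →2  λ.λ.λ.λ.0

Term B:
  start: λ.λ.(λ.0) (λ.λ.0)
  →1  λ.λ.λ.λ.0

Answer: SAME — A ⇓ λ.λ.λ.λ.0, B ⇓ λ.λ.λ.λ.0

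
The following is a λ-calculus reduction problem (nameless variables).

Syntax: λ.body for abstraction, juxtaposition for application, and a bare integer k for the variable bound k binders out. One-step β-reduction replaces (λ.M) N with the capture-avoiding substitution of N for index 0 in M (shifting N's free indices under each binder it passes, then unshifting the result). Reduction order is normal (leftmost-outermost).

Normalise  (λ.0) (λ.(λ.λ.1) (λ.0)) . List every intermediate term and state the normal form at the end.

  start: (λ.0) (λ.(λ.λ.1) (λ.0))
  →1  λ.(λ.λ.1) (λ.0)
  →2  λ.λ.λ.0

Answer: normal form = λ.λ.λ.0  (in 2 steps)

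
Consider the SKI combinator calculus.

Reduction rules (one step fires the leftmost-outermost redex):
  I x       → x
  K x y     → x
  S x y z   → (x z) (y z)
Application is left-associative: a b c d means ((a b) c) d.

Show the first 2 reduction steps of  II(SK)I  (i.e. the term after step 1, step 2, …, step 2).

  start: II(SK)I
  [1] I(SK)I
  [2] SKI

Answer: after 2 steps: SKI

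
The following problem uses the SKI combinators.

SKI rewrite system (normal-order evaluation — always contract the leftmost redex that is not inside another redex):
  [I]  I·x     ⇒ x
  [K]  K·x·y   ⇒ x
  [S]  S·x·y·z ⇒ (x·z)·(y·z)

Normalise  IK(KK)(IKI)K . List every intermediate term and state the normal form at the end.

  start: IK(KK)(IKI)K
  step 1: K(KK)(IKI)K
  step 2: KKK
  step 3: K

Answer: normal form = K  (in 3 steps)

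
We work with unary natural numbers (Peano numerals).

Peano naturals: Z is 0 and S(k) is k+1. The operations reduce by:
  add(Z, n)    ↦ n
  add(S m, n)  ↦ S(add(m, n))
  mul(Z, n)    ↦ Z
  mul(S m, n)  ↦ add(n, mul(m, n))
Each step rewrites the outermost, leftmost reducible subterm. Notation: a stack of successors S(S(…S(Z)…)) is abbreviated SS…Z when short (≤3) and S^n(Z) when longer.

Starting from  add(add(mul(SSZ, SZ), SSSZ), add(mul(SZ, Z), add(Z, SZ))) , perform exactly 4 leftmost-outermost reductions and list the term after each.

Answer: after 4 steps: S(add(add(add(Z, mul(SZ, SZ)), SSSZ), add(mul(SZ, Z), add(Z, SZ))))

Working:
  start: add(add(mul(SSZ, SZ), SSSZ), add(mul(SZ, Z), add(Z, SZ)))
  →1  add(add(add(SZ, mul(SZ, SZ)), SSSZ), add(mul(SZ, Z), add(Z, SZ)))
  →2  add(add(S(add(Z, mul(SZ, SZ))), SSSZ), add(mul(SZ, Z), add(Z, SZ)))
  →3  add(S(add(add(Z, mul(SZ, SZ)), SSSZ)), add(mul(SZ, Z), add(Z, SZ)))
  →4  S(add(add(add(Z, mul(SZ, SZ)), SSSZ), add(mul(SZ, Z), add(Z, SZ))))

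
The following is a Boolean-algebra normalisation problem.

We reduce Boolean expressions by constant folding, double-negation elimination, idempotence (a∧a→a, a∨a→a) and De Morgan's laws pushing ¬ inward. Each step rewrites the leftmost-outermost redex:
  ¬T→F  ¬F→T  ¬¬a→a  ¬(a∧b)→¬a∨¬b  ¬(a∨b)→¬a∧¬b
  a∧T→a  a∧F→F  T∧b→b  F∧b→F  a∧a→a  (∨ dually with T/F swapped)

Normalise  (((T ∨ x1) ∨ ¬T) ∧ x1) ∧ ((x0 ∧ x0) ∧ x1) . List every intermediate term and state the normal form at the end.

Answer: normal form = x1 ∧ (x0 ∧ x1)  (in 4 steps)

Reduction:
  start: (((T ∨ x1) ∨ ¬T) ∧ x1) ∧ ((x0 ∧ x0) ∧ x1)
  [1] ((T ∨ ¬T) ∧ x1) ∧ ((x0 ∧ x0) ∧ x1)
  [2] (T ∧ x1) ∧ ((x0 ∧ x0) ∧ x1)
  [3] x1 ∧ ((x0 ∧ x0) ∧ x1)
  [4] x1 ∧ (x0 ∧ x1)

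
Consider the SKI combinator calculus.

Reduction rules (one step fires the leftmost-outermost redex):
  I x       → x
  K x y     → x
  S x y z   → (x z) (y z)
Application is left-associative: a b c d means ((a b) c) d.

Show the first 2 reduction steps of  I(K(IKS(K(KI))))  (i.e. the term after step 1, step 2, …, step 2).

Answer: after 2 steps: K(KS(K(KI)))

Working:
  start: I(K(IKS(K(KI))))
  →1  K(IKS(K(KI)))
  →2  K(KS(K(KI)))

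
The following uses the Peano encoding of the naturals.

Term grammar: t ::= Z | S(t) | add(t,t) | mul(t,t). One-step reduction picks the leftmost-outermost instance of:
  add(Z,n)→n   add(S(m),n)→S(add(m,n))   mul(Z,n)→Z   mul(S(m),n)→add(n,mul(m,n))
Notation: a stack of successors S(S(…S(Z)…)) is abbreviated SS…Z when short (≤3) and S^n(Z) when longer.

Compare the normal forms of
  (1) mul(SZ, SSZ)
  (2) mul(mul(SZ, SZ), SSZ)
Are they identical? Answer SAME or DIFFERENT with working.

Answer: SAME — A ⇓ SSZ, B ⇓ SSZ

Reduction:
Term A:
  start: mul(SZ, SSZ)
  →1  add(SSZ, mul(Z, SSZ))
  →2  S(add(SZ, mul(Z, SSZ)))
  →3  S(S(add(Z, mul(Z, SSZ))))
  →4  S(S(mul(Z, SSZ)))
  →5  SSZ

Term B:
  start: mul(mul(SZ, SZ), SSZ)
  →1  mul(add(SZ, mul(Z, SZ)), SSZ)
  →2  mul(S(add(Z, mul(Z, SZ))), SSZ)
  →3  add(SSZ, mul(add(Z, mul(Z, SZ)), SSZ))
  →4  S(add(SZ, mul(add(Z, mul(Z, SZ)), SSZ)))
  →5  S(S(add(Z, mul(add(Z, mul(Z, SZ)), SSZ))))
  →6  S(S(mul(add(Z, mul(Z, SZ)), SSZ)))
  →7  S(S(mul(mul(Z, SZ), SSZ)))
  →8  S(S(mul(Z, SSZ)))
  →9  SSZ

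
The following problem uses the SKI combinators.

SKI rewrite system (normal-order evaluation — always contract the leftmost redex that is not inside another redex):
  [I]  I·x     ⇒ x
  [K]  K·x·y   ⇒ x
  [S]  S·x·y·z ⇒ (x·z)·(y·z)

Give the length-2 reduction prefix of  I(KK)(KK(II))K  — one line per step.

Answer: after 2 steps: KK

Derivation:
  start: I(KK)(KK(II))K
  →1  KK(KK(II))K
  →2  KK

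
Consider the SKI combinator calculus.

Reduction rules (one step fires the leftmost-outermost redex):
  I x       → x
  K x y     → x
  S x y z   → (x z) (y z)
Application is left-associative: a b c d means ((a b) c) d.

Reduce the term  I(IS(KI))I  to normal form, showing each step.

Answer: normal form = S(KI)I  (in 2 steps)

Reduction:
  start: I(IS(KI))I
  →1  IS(KI)I
  →2  S(KI)I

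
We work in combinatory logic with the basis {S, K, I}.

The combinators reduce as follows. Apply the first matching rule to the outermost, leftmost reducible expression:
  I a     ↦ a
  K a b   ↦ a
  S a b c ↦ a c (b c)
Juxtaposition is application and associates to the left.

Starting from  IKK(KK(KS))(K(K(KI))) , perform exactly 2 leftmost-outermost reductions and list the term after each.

  start: IKK(KK(KS))(K(K(KI)))
  step 1: KK(KK(KS))(K(K(KI)))
  step 2: K(K(K(KI)))

Answer: after 2 steps: K(K(K(KI)))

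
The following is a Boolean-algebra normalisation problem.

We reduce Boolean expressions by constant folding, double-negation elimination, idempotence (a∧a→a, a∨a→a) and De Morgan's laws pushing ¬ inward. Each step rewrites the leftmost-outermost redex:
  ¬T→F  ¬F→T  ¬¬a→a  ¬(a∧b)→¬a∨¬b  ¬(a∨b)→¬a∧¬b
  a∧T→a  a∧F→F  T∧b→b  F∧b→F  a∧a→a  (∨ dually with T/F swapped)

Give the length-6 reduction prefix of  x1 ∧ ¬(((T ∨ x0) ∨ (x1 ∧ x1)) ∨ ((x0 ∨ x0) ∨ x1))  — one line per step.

  start: x1 ∧ ¬(((T ∨ x0) ∨ (x1 ∧ x1)) ∨ ((x0 ∨ x0) ∨ x1))
  step 1: x1 ∧ (¬((T ∨ x0) ∨ (x1 ∧ x1)) ∧ ¬((x0 ∨ x0) ∨ x1))
  step 2: x1 ∧ ((¬(T ∨ x0) ∧ ¬(x1 ∧ x1)) ∧ ¬((x0 ∨ x0) ∨ x1))
  step 3: x1 ∧ (((¬T ∧ ¬x0) ∧ ¬(x1 ∧ x1)) ∧ ¬((x0 ∨ x0) ∨ x1))
  step 4: x1 ∧ (((F ∧ ¬x0) ∧ ¬(x1 ∧ x1)) ∧ ¬((x0 ∨ x0) ∨ x1))
  step 5: x1 ∧ ((F ∧ ¬(x1 ∧ x1)) ∧ ¬((x0 ∨ x0) ∨ x1))
  step 6: x1 ∧ (F ∧ ¬((x0 ∨ x0) ∨ x1))

Answer: after 6 steps: x1 ∧ (F ∧ ¬((x0 ∨ x0) ∨ x1))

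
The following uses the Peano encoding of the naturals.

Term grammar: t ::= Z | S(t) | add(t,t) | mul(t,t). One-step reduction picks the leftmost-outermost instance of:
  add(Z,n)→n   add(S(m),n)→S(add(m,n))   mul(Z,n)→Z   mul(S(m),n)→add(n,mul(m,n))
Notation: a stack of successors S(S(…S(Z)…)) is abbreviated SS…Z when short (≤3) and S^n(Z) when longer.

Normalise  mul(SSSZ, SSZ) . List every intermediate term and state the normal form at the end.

Answer: normal form = S^6(Z)  (in 13 steps)

Derivation:
  start: mul(SSSZ, SSZ)
  [1] add(SSZ, mul(SSZ, SSZ))
  [2] S(add(SZ, mul(SSZ, SSZ)))
  [3] S(S(add(Z, mul(SSZ, SSZ))))
  [4] S(S(mul(SSZ, SSZ)))
  [5] S(S(add(SSZ, mul(SZ, SSZ))))
  [6] S(S(S(add(SZ, mul(SZ, SSZ)))))
  [7] S(S(S(S(add(Z, mul(SZ, SSZ))))))
  [8] S(S(S(S(mul(SZ, SSZ)))))
  [9] S(S(S(S(add(SSZ, mul(Z, SSZ))))))
  [10] S(S(S(S(S(add(SZ, mul(Z, SSZ)))))))
  [11] S(S(S(S(S(S(add(Z, mul(Z, SSZ))))))))
  [12] S(S(S(S(S(S(mul(Z, SSZ)))))))
  [13] S^6(Z)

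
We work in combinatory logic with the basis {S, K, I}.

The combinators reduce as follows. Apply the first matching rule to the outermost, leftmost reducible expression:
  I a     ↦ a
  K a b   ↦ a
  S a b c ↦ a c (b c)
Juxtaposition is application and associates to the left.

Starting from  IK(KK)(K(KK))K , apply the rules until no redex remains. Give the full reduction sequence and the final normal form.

Answer: normal form = K  (in 3 steps)

Reduction:
  start: IK(KK)(K(KK))K
  step 1: K(KK)(K(KK))K
  step 2: KKK
  step 3: K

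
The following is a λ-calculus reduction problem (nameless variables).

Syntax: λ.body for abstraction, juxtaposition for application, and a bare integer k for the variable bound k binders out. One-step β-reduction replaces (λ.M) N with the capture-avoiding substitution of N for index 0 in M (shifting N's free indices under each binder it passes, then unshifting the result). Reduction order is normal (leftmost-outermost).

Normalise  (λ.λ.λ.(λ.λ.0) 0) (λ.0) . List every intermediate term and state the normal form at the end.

  start: (λ.λ.λ.(λ.λ.0) 0) (λ.0)
  →1  λ.λ.(λ.λ.0) 0
  →2  λ.λ.λ.0

Answer: normal form = λ.λ.λ.0  (in 2 steps)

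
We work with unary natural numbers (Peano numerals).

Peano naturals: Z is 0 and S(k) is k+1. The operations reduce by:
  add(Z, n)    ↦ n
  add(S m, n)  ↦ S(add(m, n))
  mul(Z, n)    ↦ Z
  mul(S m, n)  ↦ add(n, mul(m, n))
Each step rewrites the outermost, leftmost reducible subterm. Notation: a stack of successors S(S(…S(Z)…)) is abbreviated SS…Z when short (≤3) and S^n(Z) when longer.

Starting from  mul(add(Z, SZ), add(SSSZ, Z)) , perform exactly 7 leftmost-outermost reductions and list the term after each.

  start: mul(add(Z, SZ), add(SSSZ, Z))
  step 1: mul(SZ, add(SSSZ, Z))
  step 2: add(add(SSSZ, Z), mul(Z, add(SSSZ, Z)))
  step 3: add(S(add(SSZ, Z)), mul(Z, add(SSSZ, Z)))
  step 4: S(add(add(SSZ, Z), mul(Z, add(SSSZ, Z))))
  step 5: S(add(S(add(SZ, Z)), mul(Z, add(SSSZ, Z))))
  step 6: S(S(add(add(SZ, Z), mul(Z, add(SSSZ, Z)))))
  step 7: S(S(add(S(add(Z, Z)), mul(Z, add(SSSZ, Z)))))

Answer: after 7 steps: S(S(add(S(add(Z, Z)), mul(Z, add(SSSZ, Z)))))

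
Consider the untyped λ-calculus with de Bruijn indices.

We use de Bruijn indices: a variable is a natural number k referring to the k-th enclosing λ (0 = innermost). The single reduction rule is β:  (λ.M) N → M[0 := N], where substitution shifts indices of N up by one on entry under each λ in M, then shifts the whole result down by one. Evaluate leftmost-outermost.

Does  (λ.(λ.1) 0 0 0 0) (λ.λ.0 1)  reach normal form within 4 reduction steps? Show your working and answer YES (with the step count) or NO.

  start: (λ.(λ.1) 0 0 0 0) (λ.λ.0 1)
  [1] (λ.λ.λ.0 1) (λ.λ.0 1) (λ.λ.0 1) (λ.λ.0 1) (λ.λ.0 1)
  [2] (λ.λ.0 1) (λ.λ.0 1) (λ.λ.0 1) (λ.λ.0 1)
  [3] (λ.0 (λ.λ.0 1)) (λ.λ.0 1) (λ.λ.0 1)
  [4] (λ.λ.0 1) (λ.λ.0 1) (λ.λ.0 1)

Answer: NO — after 4 steps the term is (λ.λ.0 1) (λ.λ.0 1) (λ.λ.0 1), not yet normal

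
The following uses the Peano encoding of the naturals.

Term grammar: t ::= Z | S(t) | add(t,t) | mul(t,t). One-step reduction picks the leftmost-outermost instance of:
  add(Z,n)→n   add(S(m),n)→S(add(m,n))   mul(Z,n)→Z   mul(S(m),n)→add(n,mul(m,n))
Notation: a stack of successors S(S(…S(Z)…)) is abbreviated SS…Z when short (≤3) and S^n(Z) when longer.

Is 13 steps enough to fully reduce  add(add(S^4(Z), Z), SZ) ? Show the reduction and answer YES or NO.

  start: add(add(S^4(Z), Z), SZ)
  →1  add(S(add(SSSZ, Z)), SZ)
  →2  S(add(add(SSSZ, Z), SZ))
  →3  S(add(S(add(SSZ, Z)), SZ))
  →4  S(S(add(add(SSZ, Z), SZ)))
  →5  S(S(add(S(add(SZ, Z)), SZ)))
  →6  S(S(S(add(add(SZ, Z), SZ))))
  →7  S(S(S(add(S(add(Z, Z)), SZ))))
  →8  S(S(S(S(add(add(Z, Z), SZ)))))
  →9  S(S(S(S(add(Z, SZ)))))
  →10  S^5(Z)

Answer: YES — reaches normal form S^5(Z) in 10 ≤ 13 steps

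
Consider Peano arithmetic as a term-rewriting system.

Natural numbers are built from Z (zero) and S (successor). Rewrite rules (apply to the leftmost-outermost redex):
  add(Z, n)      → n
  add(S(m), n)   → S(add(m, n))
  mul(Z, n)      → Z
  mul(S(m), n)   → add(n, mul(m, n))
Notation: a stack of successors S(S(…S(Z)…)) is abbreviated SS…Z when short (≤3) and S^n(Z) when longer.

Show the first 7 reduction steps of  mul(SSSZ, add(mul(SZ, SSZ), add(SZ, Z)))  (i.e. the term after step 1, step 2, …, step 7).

Answer: after 7 steps: S(add(S(add(add(Z, mul(Z, SSZ)), add(SZ, Z))), mul(SSZ, add(mul(SZ, SSZ), add(SZ, Z)))))

Reduction:
  start: mul(SSSZ, add(mul(SZ, SSZ), add(SZ, Z)))
  [1] add(add(mul(SZ, SSZ), add(SZ, Z)), mul(SSZ, add(mul(SZ, SSZ), add(SZ, Z))))
  [2] add(add(add(SSZ, mul(Z, SSZ)), add(SZ, Z)), mul(SSZ, add(mul(SZ, SSZ), add(SZ, Z))))
  [3] add(add(S(add(SZ, mul(Z, SSZ))), add(SZ, Z)), mul(SSZ, add(mul(SZ, SSZ), add(SZ, Z))))
  [4] add(S(add(add(SZ, mul(Z, SSZ)), add(SZ, Z))), mul(SSZ, add(mul(SZ, SSZ), add(SZ, Z))))
  [5] S(add(add(add(SZ, mul(Z, SSZ)), add(SZ, Z)), mul(SSZ, add(mul(SZ, SSZ), add(SZ, Z)))))
  [6] S(add(add(S(add(Z, mul(Z, SSZ))), add(SZ, Z)), mul(SSZ, add(mul(SZ, SSZ), add(SZ, Z)))))
  [7] S(add(S(add(add(Z, mul(Z, SSZ)), add(SZ, Z))), mul(SSZ, add(mul(SZ, SSZ), add(SZ, Z)))))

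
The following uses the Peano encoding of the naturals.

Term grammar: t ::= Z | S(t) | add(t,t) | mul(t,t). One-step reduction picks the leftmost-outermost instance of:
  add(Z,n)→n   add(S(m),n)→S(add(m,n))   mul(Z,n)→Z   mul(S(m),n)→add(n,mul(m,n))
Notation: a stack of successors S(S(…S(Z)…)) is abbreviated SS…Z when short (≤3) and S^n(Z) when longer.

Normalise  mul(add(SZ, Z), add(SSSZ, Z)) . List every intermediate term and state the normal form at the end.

  start: mul(add(SZ, Z), add(SSSZ, Z))
  →1  mul(S(add(Z, Z)), add(SSSZ, Z))
  →2  add(add(SSSZ, Z), mul(add(Z, Z), add(SSSZ, Z)))
  →3  add(S(add(SSZ, Z)), mul(add(Z, Z), add(SSSZ, Z)))
  →4  S(add(add(SSZ, Z), mul(add(Z, Z), add(SSSZ, Z))))
  →5  S(add(S(add(SZ, Z)), mul(add(Z, Z), add(SSSZ, Z))))
  →6  S(S(add(add(SZ, Z), mul(add(Z, Z), add(SSSZ, Z)))))
  →7  S(S(add(S(add(Z, Z)), mul(add(Z, Z), add(SSSZ, Z)))))
  →8  S(S(S(add(add(Z, Z), mul(add(Z, Z), add(SSSZ, Z))))))
  →9  S(S(S(add(Z, mul(add(Z, Z), add(SSSZ, Z))))))
  →10  S(S(S(mul(add(Z, Z), add(SSSZ, Z)))))
  →11  S(S(S(mul(Z, add(SSSZ, Z)))))
  →12  SSSZ

Answer: normal form = SSSZ  (in 12 steps)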